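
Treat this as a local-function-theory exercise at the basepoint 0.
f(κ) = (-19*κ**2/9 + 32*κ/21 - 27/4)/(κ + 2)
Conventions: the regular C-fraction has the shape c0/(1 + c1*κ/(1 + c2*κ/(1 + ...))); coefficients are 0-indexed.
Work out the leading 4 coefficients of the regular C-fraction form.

The regular C-fraction coefficients are [-27/8, 823/1134, 95752/466641, -38518263/19700974].

Taylor coefficients (expand at 0): a_0 = -27/8, a_1 = 823/336, a_2 = -4597/2016, a_3 = 4597/4032.
c0 = a_0 = -27/8. Peel one level at a time: if S = 1 + c*κ/S' with S'(0) = 1, then c is the κ-coefficient of S and S' = c*κ/(S - 1).
S_1 = c0/f = 1 + (823/1134)*κ + (-47876/321489)*κ^2 + ...; c1 = 823/1134.
S_2 = c1*κ/(S_1 - 1) = 1 + (95752/466641)*κ + (2445604/6095961)*κ^2 + ...; c2 = 95752/466641.
S_3 = c2*κ/(S_2 - 1) = 1 + (-38518263/19700974)*κ + ...; c3 = -38518263/19700974.


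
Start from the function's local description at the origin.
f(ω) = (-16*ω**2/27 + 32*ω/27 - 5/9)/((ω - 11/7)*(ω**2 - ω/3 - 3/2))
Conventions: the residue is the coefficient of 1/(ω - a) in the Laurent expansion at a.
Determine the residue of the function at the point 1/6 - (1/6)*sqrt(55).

The residue is -427/3537 - (6881/194535)*sqrt(55).

The factor ω**2 - ω/3 - 3/2 splits as (ω - a)(ω - a') with a = 1/6 - (1/6)*sqrt(55), a' = 1/6 + (1/6)*sqrt(55). At the order-1 pole a set g(ω) = (ω - a)*f(ω) = [(-16*ω**2/27 + 32*ω/27 - 5/9)/(ω - 11/7)] / (ω - a').
Simple pole: residue = g(a) at a = 1/6 - (1/6)*sqrt(55), which is -427/3537 - (6881/194535)*sqrt(55).


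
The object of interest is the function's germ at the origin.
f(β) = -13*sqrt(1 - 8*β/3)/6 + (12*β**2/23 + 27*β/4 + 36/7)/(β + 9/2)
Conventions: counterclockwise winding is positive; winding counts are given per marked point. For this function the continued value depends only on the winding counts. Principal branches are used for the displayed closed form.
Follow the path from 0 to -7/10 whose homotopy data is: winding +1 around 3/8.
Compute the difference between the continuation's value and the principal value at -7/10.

The rational part is single-valued and drops out of the difference; each branch term changes only by its own monodromy.
(-13/6)*sqrt(1 - β/(3/8)): winding +1 is odd, the square root flips sign, contributing -2*(-13/6)*sqrt(1 - (-7/10)/(3/8)) = -2*(-13/6)*sqrt(43/15) = (13/45)*sqrt(645).
Summing the contributions at β = -7/10 gives (13/45)*sqrt(645).

Continued minus principal equals (13/45)*sqrt(645).


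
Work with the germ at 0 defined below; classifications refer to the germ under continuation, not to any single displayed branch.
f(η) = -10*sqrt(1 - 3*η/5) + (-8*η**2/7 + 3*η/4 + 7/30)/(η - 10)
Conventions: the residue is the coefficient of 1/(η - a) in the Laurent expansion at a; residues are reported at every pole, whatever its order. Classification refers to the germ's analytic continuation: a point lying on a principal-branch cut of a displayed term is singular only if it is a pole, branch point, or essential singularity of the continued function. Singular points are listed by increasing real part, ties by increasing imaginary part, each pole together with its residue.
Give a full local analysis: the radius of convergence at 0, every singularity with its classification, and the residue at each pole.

Radius of convergence at 0: 5/3.
At 5/3: an algebraic (square-root) branch point.
At 10: a pole of order 1; residue -11188/105.

Denominator factor (η - 10): pole of order 1 at 10, modulus 10.
Branch term (-10)*sqrt(1 - η/(5/3)): its argument vanishes at η = 5/3, a square-root branch point, modulus 5/3.
The radius of convergence is the smallest modulus among the singular points: 5/3.
The branch term is analytic at 10 and contributes nothing to the residue; only the rational part matters.
At the order-1 pole 10 set g(η) = (η - (10))*(rational part) = -8*η**2/7 + 3*η/4 + 7/30.
Simple pole: residue = g(a) at a = 10, which is -11188/105.
List the singular points by increasing real part (a conjugate pair: the negative imaginary part first).


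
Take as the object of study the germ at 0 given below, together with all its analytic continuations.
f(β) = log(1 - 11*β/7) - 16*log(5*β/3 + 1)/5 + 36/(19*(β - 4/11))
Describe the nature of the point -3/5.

The point is a logarithmic branch point.

The term (-16/5)*log(1 - β/(-3/5)) has argument 1 - -3/5/(-3/5) = 0 at -3/5: a logarithmic (infinitely-sheeted) branch point; the remaining terms are analytic or single-valued there.


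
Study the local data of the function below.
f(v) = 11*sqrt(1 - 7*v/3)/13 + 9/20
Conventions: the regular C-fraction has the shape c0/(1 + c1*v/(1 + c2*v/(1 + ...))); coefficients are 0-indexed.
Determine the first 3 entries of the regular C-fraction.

The regular C-fraction coefficients are [337/260, 770/1011, -1813/1348].

Taylor coefficients (expand at 0): a_0 = 337/260, a_1 = -77/78, a_2 = -539/936.
c0 = a_0 = 337/260. Peel one level at a time: if S = 1 + c*v/S' with S'(0) = 1, then c is the v-coefficient of S and S' = c*v/(S - 1).
S_1 = c0/f = 1 + (770/1011)*v + (698005/681414)*v^2 + ...; c1 = 770/1011.
S_2 = c1*v/(S_1 - 1) = 1 + (-1813/1348)*v + ...; c2 = -1813/1348.


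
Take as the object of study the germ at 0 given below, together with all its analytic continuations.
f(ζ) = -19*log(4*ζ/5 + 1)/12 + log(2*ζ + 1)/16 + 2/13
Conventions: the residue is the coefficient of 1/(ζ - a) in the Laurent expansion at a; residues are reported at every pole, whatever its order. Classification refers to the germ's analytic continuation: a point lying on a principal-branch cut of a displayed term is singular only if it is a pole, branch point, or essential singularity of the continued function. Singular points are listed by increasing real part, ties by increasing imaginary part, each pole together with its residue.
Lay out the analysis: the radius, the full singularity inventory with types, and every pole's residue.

Branch term (1/16)*log(1 - ζ/(-1/2)): its argument vanishes at ζ = -1/2, a logarithmic branch point, modulus 1/2.
Branch term (-19/12)*log(1 - ζ/(-5/4)): its argument vanishes at ζ = -5/4, a logarithmic branch point, modulus 5/4.
The radius of convergence is the smallest modulus among the singular points: 1/2.
List the singular points by increasing real part (a conjugate pair: the negative imaginary part first).

Radius of convergence at 0: 1/2.
At -5/4: a logarithmic branch point.
At -1/2: a logarithmic branch point.


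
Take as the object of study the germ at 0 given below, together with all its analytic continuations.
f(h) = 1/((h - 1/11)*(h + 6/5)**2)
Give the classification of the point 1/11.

The point is a pole of order 1.

The denominator factor h - 1/11 vanishes at 1/11 and appears to the power 1; the numerator there equals 1, nonzero, and no other factor vanishes.
Hence a pole whose order is the multiplicity, 1.


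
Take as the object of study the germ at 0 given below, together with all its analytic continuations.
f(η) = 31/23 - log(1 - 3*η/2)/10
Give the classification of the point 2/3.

The term (-1/10)*log(1 - η/(2/3)) has argument 1 - 2/3/(2/3) = 0 at 2/3: a logarithmic (infinitely-sheeted) branch point; the remaining terms are analytic or single-valued there.

The point is a logarithmic branch point.


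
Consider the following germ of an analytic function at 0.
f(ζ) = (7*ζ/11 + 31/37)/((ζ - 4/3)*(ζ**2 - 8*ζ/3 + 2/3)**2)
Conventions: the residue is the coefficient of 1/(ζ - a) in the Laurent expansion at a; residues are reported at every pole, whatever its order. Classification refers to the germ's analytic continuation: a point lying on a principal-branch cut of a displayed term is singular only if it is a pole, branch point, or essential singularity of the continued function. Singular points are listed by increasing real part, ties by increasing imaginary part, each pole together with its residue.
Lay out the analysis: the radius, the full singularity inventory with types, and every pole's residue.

Radius of convergence at 0: 4/3 - (1/3)*sqrt(10).
At 4/3 - (1/3)*sqrt(10): a pole of order 2; residue -55593/81400 + (189/4400)*sqrt(10).
At 4/3: a pole of order 1; residue 55593/40700.
At 4/3 + (1/3)*sqrt(10): a pole of order 2; residue -55593/81400 - (189/4400)*sqrt(10).

Denominator factor (ζ**2 - 8*ζ/3 + 2/3)^2: discriminant 40/9, real irrational roots 4/3 + (1/3)*sqrt(10) and 4/3 - (1/3)*sqrt(10); poles of order 2, moduli 4/3 + (1/3)*sqrt(10) and 4/3 - (1/3)*sqrt(10).
Denominator factor (ζ - 4/3): pole of order 1 at 4/3, modulus 4/3.
The radius of convergence is the smallest modulus among the singular points: 4/3 - (1/3)*sqrt(10).
The factor ζ**2 - 8*ζ/3 + 2/3 splits as (ζ - a)(ζ - a') with a = 4/3 - (1/3)*sqrt(10), a' = 4/3 + (1/3)*sqrt(10). At the order-2 pole a set g(ζ) = (ζ - a)^2*f(ζ) = [(7*ζ/11 + 31/37)/(ζ - 4/3)] / (ζ - a')^2.
Order-2 pole: residue = g'(a); g'(4/3 - (1/3)*sqrt(10)) = -55593/81400 + (189/4400)*sqrt(10), so the residue is -55593/81400 + (189/4400)*sqrt(10).
At the order-1 pole 4/3 set g(ζ) = (ζ - (4/3))*f(ζ) = (7*ζ/11 + 31/37)/(ζ**2 - 8*ζ/3 + 2/3)**2.
Simple pole: residue = g(a) at a = 4/3, which is 55593/40700.
The factor ζ**2 - 8*ζ/3 + 2/3 splits as (ζ - a)(ζ - a') with a = 4/3 + (1/3)*sqrt(10), a' = 4/3 - (1/3)*sqrt(10). At the order-2 pole a set g(ζ) = (ζ - a)^2*f(ζ) = [(7*ζ/11 + 31/37)/(ζ - 4/3)] / (ζ - a')^2.
Order-2 pole: residue = g'(a); g'(4/3 + (1/3)*sqrt(10)) = -55593/81400 - (189/4400)*sqrt(10), so the residue is -55593/81400 - (189/4400)*sqrt(10).
List the singular points by increasing real part (a conjugate pair: the negative imaginary part first).


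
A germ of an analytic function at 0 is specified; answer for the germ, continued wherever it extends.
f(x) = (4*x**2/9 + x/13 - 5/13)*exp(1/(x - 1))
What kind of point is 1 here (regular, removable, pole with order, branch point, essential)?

The exponent 1/(x - (1)) has a pole at 1, so exp(1/(x - (1))) takes every nonzero value near it: an essential singularity (not a pole of any order).

The point is an essential singularity.


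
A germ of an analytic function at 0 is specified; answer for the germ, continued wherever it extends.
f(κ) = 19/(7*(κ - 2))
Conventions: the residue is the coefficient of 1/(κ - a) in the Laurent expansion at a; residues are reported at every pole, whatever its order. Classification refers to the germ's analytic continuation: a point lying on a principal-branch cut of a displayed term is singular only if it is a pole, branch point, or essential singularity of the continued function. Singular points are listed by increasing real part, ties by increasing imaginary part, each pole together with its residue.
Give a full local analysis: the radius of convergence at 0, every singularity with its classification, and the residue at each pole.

Radius of convergence at 0: 2.
At 2: a pole of order 1; residue 19/7.

Denominator factor (κ - 2): pole of order 1 at 2, modulus 2.
The radius of convergence is the smallest modulus among the singular points: 2.
At the order-1 pole 2 set g(κ) = (κ - (2))*f(κ) = 19/7.
Simple pole: residue = g(a) at a = 2, which is 19/7.


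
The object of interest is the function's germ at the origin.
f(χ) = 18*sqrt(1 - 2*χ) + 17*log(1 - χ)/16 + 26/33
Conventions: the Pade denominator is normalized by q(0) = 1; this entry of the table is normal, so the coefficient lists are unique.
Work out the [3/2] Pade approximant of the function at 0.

Taylor coefficients needed (expand at 0): a_0 = 620/33, a_1 = -305/16, a_2 = -305/32, a_3 = -449/48, a_4 = -737/64, a_5 = -1277/80.
Write the denominator as Q(χ) = 1 + q1*χ + q2*χ^2. Requiring Q*f - P = O(χ^6) with deg P <= 3 kills the coefficients of χ^4..χ^5 in Q*f:
  χ^4: a_4 + q1*a_3 + q2*a_2 = 0, i.e. -737/64 + (-449/48)*q1 + (-305/32)*q2 = 0.
  χ^5: a_5 + q1*a_4 + q2*a_3 = 0, i.e. -1277/80 + (-737/64)*q1 + (-449/48)*q2 = 0.
Solving this linear system: q1 = -818814/410257, q2 = 3079299/4102570.
The numerator is Q*f truncated at degree 3: P0 = a_0 = 620/33; P1 = a_1 + q1*a_0 = -4083957195/72205232; P2 = a_2 + q1*a_1 + q2*a_0 = 6154272777/144410464; P3 = a_3 + q1*a_2 + q2*a_1 = -182707693/39384672.

The Pade approximant has numerator coefficients [620/33, -4083957195/72205232, 6154272777/144410464, -182707693/39384672]; denominator coefficients [1, -818814/410257, 3079299/4102570].


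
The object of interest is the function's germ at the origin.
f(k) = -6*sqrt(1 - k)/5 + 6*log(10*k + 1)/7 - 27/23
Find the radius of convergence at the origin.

The radius of convergence is 1/10.

Branch term (-6/5)*sqrt(1 - k/(1)): its argument vanishes at k = 1, a square-root branch point, modulus 1.
Branch term (6/7)*log(1 - k/(-1/10)): its argument vanishes at k = -1/10, a logarithmic branch point, modulus 1/10.
The radius of convergence is the smallest modulus among the singular points: 1/10.


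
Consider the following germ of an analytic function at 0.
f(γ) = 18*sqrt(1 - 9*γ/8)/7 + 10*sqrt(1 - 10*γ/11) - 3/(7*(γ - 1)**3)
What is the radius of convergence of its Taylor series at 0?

The radius of convergence is 8/9.

Denominator factor (γ - 1)^3: pole of order 3 at 1, modulus 1.
Branch term (10)*sqrt(1 - γ/(11/10)): its argument vanishes at γ = 11/10, a square-root branch point, modulus 11/10.
Branch term (18/7)*sqrt(1 - γ/(8/9)): its argument vanishes at γ = 8/9, a square-root branch point, modulus 8/9.
The radius of convergence is the smallest modulus among the singular points: 8/9.


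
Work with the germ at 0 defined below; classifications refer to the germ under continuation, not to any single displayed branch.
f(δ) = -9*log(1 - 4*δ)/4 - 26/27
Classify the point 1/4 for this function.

The term (-9/4)*log(1 - δ/(1/4)) has argument 1 - 1/4/(1/4) = 0 at 1/4: a logarithmic (infinitely-sheeted) branch point; the remaining terms are analytic or single-valued there.

The point is a logarithmic branch point.


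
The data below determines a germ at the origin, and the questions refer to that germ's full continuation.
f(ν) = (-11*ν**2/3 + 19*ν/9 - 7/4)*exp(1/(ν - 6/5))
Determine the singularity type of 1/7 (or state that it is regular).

There is no denominator, hence no pole anywhere.
The essential point of exp(1/(ν - (6/5))) is 6/5, not 1/7.
So the germ continues analytically to 1/7.

The point is a regular point.


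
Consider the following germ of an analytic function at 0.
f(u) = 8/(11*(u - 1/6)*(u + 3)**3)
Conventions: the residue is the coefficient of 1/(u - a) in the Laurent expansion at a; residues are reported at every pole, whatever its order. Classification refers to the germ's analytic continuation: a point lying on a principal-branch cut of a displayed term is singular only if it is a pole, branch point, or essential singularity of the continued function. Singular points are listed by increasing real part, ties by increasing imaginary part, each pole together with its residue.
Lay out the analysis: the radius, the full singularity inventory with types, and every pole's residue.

Radius of convergence at 0: 1/6.
At -3: a pole of order 3; residue -1728/75449.
At 1/6: a pole of order 1; residue 1728/75449.

Denominator factor (u + 3)^3: pole of order 3 at -3, modulus 3.
Denominator factor (u - 1/6): pole of order 1 at 1/6, modulus 1/6.
The radius of convergence is the smallest modulus among the singular points: 1/6.
At the order-3 pole -3 set g(u) = (u - (-3))^3*f(u) = 8/(11*(u - 1/6)).
Order-3 pole: residue = g''(a)/2; g''(-3) = -3456/75449, so the residue is -1728/75449.
At the order-1 pole 1/6 set g(u) = (u - (1/6))*f(u) = 8/(11*(u + 3)**3).
Simple pole: residue = g(a) at a = 1/6, which is 1728/75449.
List the singular points by increasing real part (a conjugate pair: the negative imaginary part first).


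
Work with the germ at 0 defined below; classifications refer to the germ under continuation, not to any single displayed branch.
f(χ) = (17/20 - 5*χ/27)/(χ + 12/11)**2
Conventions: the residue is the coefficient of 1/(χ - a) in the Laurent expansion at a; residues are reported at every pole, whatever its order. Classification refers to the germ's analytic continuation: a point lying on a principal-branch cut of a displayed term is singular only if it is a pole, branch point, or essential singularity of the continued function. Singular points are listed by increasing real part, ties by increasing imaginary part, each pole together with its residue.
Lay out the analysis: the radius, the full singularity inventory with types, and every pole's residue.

Radius of convergence at 0: 12/11.
At -12/11: a pole of order 2; residue -5/27.

Denominator factor (χ + 12/11)^2: pole of order 2 at -12/11, modulus 12/11.
The radius of convergence is the smallest modulus among the singular points: 12/11.
At the order-2 pole -12/11 set g(χ) = (χ - (-12/11))^2*f(χ) = 17/20 - 5*χ/27.
Order-2 pole: residue = g'(a); g'(-12/11) = -5/27, so the residue is -5/27.


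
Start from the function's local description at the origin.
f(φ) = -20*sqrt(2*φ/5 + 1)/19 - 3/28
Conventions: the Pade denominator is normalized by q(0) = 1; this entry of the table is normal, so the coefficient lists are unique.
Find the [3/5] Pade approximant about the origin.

Taylor coefficients needed (expand at 0): a_0 = -617/532, a_1 = -4/19, a_2 = 2/95, a_3 = -2/475, a_4 = 1/950, a_5 = -7/23750, a_6 = 21/237500, a_7 = -33/1187500, a_8 = 429/47500000.
Write the denominator as Q(φ) = 1 + q1*φ + q2*φ^2 + q3*φ^3 + q4*φ^4 + q5*φ^5. Requiring Q*f - P = O(φ^9) with deg P <= 3 kills the coefficients of φ^4..φ^8 in Q*f:
  φ^4: a_4 + q1*a_3 + q2*a_2 + q3*a_1 + q4*a_0 = 0, i.e. 1/950 + (-2/475)*q1 + (2/95)*q2 + (-4/19)*q3 + (-617/532)*q4 = 0.
  φ^5: a_5 + q1*a_4 + q2*a_3 + q3*a_2 + q4*a_1 + q5*a_0 = 0, i.e. -7/23750 + (1/950)*q1 + (-2/475)*q2 + (2/95)*q3 + (-4/19)*q4 + (-617/532)*q5 = 0.
  φ^6: a_6 + q1*a_5 + q2*a_4 + q3*a_3 + q4*a_2 + q5*a_1 = 0, i.e. 21/237500 + (-7/23750)*q1 + (1/950)*q2 + (-2/475)*q3 + (2/95)*q4 + (-4/19)*q5 = 0.
  φ^7: a_7 + q1*a_6 + q2*a_5 + q3*a_4 + q4*a_3 + q5*a_2 = 0, i.e. -33/1187500 + (21/237500)*q1 + (-7/23750)*q2 + (1/950)*q3 + (-2/475)*q4 + (2/95)*q5 = 0.
  φ^8: a_8 + q1*a_7 + q2*a_6 + q3*a_5 + q4*a_4 + q5*a_3 = 0, i.e. 429/47500000 + (-33/1187500)*q1 + (21/237500)*q2 + (-7/23750)*q3 + (1/950)*q4 + (-2/475)*q5 = 0.
Solving this linear system: q1 = 57122361/91256120, q2 = 49122761/456280600, q3 = 3320129/912561200, q4 = -4053/57035075, q5 = 11893/5703507500.
The numerator is Q*f truncated at degree 3: P0 = a_0 = -617/532; P1 = a_1 + q1*a_0 = -45465182177/48548255840; P2 = a_2 + q1*a_1 + q2*a_0 = -57186922977/242741279200; P3 = a_3 + q1*a_2 + q2*a_1 + q3*a_0 = -8698450713/485482558400.

The Pade approximant has numerator coefficients [-617/532, -45465182177/48548255840, -57186922977/242741279200, -8698450713/485482558400]; denominator coefficients [1, 57122361/91256120, 49122761/456280600, 3320129/912561200, -4053/57035075, 11893/5703507500].


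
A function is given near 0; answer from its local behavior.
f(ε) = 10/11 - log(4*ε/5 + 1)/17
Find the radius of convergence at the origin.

The radius of convergence is 5/4.

Branch term (-1/17)*log(1 - ε/(-5/4)): its argument vanishes at ε = -5/4, a logarithmic branch point, modulus 5/4.
The radius of convergence is the smallest modulus among the singular points: 5/4.


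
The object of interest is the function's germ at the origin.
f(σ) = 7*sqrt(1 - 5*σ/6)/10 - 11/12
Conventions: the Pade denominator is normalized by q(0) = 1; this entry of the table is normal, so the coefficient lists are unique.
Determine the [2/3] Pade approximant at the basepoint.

Taylor coefficients needed (expand at 0): a_0 = -13/60, a_1 = -7/24, a_2 = -35/576, a_3 = -175/6912, a_4 = -4375/331776, a_5 = -30625/3981312.
Write the denominator as Q(σ) = 1 + q1*σ + q2*σ^2 + q3*σ^3. Requiring Q*f - P = O(σ^6) with deg P <= 2 kills the coefficients of σ^3..σ^5 in Q*f:
  σ^3: a_3 + q1*a_2 + q2*a_1 + q3*a_0 = 0, i.e. -175/6912 + (-35/576)*q1 + (-7/24)*q2 + (-13/60)*q3 = 0.
  σ^4: a_4 + q1*a_3 + q2*a_2 + q3*a_1 = 0, i.e. -4375/331776 + (-175/6912)*q1 + (-35/576)*q2 + (-7/24)*q3 = 0.
  σ^5: a_5 + q1*a_4 + q2*a_3 + q3*a_2 = 0, i.e. -30625/3981312 + (-4375/331776)*q1 + (-175/6912)*q2 + (-35/576)*q3 = 0.
Solving this linear system: q1 = -67/93, q2 = 355/5952, q3 = 175/35712.
The numerator is Q*f truncated at degree 2: P0 = a_0 = -13/60; P1 = a_1 + q1*a_0 = -1513/11160; P2 = a_2 + q1*a_1 + q2*a_0 = 9745/71424.

The Pade approximant has numerator coefficients [-13/60, -1513/11160, 9745/71424]; denominator coefficients [1, -67/93, 355/5952, 175/35712].


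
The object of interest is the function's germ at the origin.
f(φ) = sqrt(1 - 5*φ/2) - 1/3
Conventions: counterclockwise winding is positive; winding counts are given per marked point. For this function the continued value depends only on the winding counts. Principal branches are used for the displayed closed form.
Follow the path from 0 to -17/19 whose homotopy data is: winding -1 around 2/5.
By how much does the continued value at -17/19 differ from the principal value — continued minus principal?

Continued minus principal equals -(1/19)*sqrt(4674).


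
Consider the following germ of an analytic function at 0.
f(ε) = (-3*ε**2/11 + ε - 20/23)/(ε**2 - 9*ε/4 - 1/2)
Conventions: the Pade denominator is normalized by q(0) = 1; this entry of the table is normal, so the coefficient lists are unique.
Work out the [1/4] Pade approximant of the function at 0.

The Pade approximant has numerator coefficients [40/23, -2279714/1837597]; denominator coefficients [1, 18143175/3675194, 6204757/40427134, 2218281/40427134, 6654843/444698474].

Taylor coefficients needed (expand at 0): a_0 = 40/23, a_1 = -226/23, a_2 = 12205/253, a_3 = -119789/506, a_4 = 1175741/1012, a_5 = -11539981/2024.
Write the denominator as Q(ε) = 1 + q1*ε + q2*ε^2 + q3*ε^3 + q4*ε^4. Requiring Q*f - P = O(ε^6) with deg P <= 1 kills the coefficients of ε^2..ε^5 in Q*f:
  ε^2: a_2 + q1*a_1 + q2*a_0 = 0, i.e. 12205/253 + (-226/23)*q1 + (40/23)*q2 = 0.
  ε^3: a_3 + q1*a_2 + q2*a_1 + q3*a_0 = 0, i.e. -119789/506 + (12205/253)*q1 + (-226/23)*q2 + (40/23)*q3 = 0.
  ε^4: a_4 + q1*a_3 + q2*a_2 + q3*a_1 + q4*a_0 = 0, i.e. 1175741/1012 + (-119789/506)*q1 + (12205/253)*q2 + (-226/23)*q3 + (40/23)*q4 = 0.
  ε^5: a_5 + q1*a_4 + q2*a_3 + q3*a_2 + q4*a_1 = 0, i.e. -11539981/2024 + (1175741/1012)*q1 + (-119789/506)*q2 + (12205/253)*q3 + (-226/23)*q4 = 0.
Solving this linear system: q1 = 18143175/3675194, q2 = 6204757/40427134, q3 = 2218281/40427134, q4 = 6654843/444698474.
The numerator is Q*f truncated at degree 1: P0 = a_0 = 40/23; P1 = a_1 + q1*a_0 = -2279714/1837597.


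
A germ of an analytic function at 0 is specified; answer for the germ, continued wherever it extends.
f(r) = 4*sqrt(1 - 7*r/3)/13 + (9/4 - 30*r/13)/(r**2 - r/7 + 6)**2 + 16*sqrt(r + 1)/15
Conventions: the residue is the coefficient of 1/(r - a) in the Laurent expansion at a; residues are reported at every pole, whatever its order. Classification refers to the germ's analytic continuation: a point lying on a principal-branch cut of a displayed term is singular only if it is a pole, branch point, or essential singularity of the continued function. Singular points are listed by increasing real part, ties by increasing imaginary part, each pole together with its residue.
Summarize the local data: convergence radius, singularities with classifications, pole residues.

Denominator factor (r**2 - r/7 + 6)^2: discriminant -1175/49, complex-conjugate roots (1/14) + ((5/14)*sqrt(47))*i and (1/14) - ((5/14)*sqrt(47))*i; poles of order 2, moduli sqrt(6) and sqrt(6).
Branch term (4/13)*sqrt(1 - r/(3/7)): its argument vanishes at r = 3/7, a square-root branch point, modulus 3/7.
Branch term (16/15)*sqrt(1 - r/(-1)): its argument vanishes at r = -1, a square-root branch point, modulus 1.
The radius of convergence is the smallest modulus among the singular points: 3/7.
The branch terms are analytic at (1/14) - ((5/14)*sqrt(47))*i and contribute nothing to the residue; only the rational part matters.
The factor r**2 - r/7 + 6 splits as (r - a)(r - a') with a = (1/14) - ((5/14)*sqrt(47))*i, a' = (1/14) + ((5/14)*sqrt(47))*i. At the order-2 pole a set g(r) = (r - a)^2*(rational part) = [9/4 - 30*r/13] / (r - a')^2.
Order-2 pole: residue = g'(a); g'((1/14) - ((5/14)*sqrt(47))*i) = ((37191/7179250)*sqrt(47))*i, so the residue is ((37191/7179250)*sqrt(47))*i.
The branch terms are analytic at (1/14) + ((5/14)*sqrt(47))*i and contribute nothing to the residue; only the rational part matters.
The factor r**2 - r/7 + 6 splits as (r - a)(r - a') with a = (1/14) + ((5/14)*sqrt(47))*i, a' = (1/14) - ((5/14)*sqrt(47))*i. At the order-2 pole a set g(r) = (r - a)^2*(rational part) = [9/4 - 30*r/13] / (r - a')^2.
Order-2 pole: residue = g'(a); g'((1/14) + ((5/14)*sqrt(47))*i) = -((37191/7179250)*sqrt(47))*i, so the residue is -((37191/7179250)*sqrt(47))*i.
List the singular points by increasing real part (a conjugate pair: the negative imaginary part first).

Radius of convergence at 0: 3/7.
At -1: an algebraic (square-root) branch point.
At (1/14) - ((5/14)*sqrt(47))*i: a pole of order 2; residue ((37191/7179250)*sqrt(47))*i.
At (1/14) + ((5/14)*sqrt(47))*i: a pole of order 2; residue -((37191/7179250)*sqrt(47))*i.
At 3/7: an algebraic (square-root) branch point.


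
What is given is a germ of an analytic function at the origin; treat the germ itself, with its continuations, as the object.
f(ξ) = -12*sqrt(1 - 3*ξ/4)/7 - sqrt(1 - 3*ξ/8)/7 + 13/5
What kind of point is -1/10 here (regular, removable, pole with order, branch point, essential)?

The point is a regular point.

There is no denominator, hence no pole anywhere.
Branch term sqrt(1 - ξ/(4/3)): argument at -1/10 is 43/40, nonzero, so -1/10 is not its branch point (a point on a principal cut is still regular for the continued germ).
Branch term sqrt(1 - ξ/(8/3)): argument at -1/10 is 83/80, nonzero, so -1/10 is not its branch point (a point on a principal cut is still regular for the continued germ).
So the germ continues analytically to -1/10.


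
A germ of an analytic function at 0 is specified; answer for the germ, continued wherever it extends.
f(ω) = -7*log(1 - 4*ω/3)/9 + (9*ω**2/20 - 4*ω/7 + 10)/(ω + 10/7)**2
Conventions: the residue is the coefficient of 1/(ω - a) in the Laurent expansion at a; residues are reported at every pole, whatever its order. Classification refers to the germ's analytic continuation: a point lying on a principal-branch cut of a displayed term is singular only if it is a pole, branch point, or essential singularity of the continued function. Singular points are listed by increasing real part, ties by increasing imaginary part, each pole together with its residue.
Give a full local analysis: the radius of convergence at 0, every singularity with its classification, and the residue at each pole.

Radius of convergence at 0: 3/4.
At -10/7: a pole of order 2; residue -13/7.
At 3/4: a logarithmic branch point.

Denominator factor (ω + 10/7)^2: pole of order 2 at -10/7, modulus 10/7.
Branch term (-7/9)*log(1 - ω/(3/4)): its argument vanishes at ω = 3/4, a logarithmic branch point, modulus 3/4.
The radius of convergence is the smallest modulus among the singular points: 3/4.
The branch term is analytic at -10/7 and contributes nothing to the residue; only the rational part matters.
At the order-2 pole -10/7 set g(ω) = (ω - (-10/7))^2*(rational part) = 9*ω**2/20 - 4*ω/7 + 10.
Order-2 pole: residue = g'(a); g'(-10/7) = -13/7, so the residue is -13/7.
List the singular points by increasing real part (a conjugate pair: the negative imaginary part first).


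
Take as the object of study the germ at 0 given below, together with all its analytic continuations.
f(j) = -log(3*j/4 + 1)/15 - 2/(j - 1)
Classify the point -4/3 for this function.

The point is a logarithmic branch point.

The term (-1/15)*log(1 - j/(-4/3)) has argument 1 - -4/3/(-4/3) = 0 at -4/3: a logarithmic (infinitely-sheeted) branch point; the remaining terms are analytic or single-valued there.


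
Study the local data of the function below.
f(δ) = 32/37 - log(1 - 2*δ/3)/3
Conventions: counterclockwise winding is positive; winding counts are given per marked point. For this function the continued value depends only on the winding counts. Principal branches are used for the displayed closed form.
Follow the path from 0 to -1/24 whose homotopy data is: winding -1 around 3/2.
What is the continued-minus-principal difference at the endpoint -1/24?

The rational part is single-valued and drops out of the difference; each branch term changes only by its own monodromy.
(-1/3)*log(1 - δ/(3/2)): each positive loop around 3/2 adds 2*pi*i to the log, so winding -1 contributes (-1/3)*(-1)*2*pi*i = (2/3)*pi*i.
Summing the contributions at δ = -1/24 gives (2/3)*pi*i.

Continued minus principal equals (2/3)*pi*i.


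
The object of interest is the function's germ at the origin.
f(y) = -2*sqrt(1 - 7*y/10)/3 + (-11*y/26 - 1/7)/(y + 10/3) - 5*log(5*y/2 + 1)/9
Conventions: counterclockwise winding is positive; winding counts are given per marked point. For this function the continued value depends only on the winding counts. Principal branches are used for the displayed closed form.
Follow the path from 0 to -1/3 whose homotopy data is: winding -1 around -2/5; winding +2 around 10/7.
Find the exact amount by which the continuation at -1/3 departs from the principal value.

Continued minus principal equals (10/9)*pi*i.

The rational part is single-valued and drops out of the difference; each branch term changes only by its own monodromy.
(-2/3)*sqrt(1 - y/(10/7)): winding +2 is even, the square root returns to the same sheet, contribution 0.
(-5/9)*log(1 - y/(-2/5)): each positive loop around -2/5 adds 2*pi*i to the log, so winding -1 contributes (-5/9)*(-1)*2*pi*i = (10/9)*pi*i.
Summing the contributions at y = -1/3 gives (10/9)*pi*i.


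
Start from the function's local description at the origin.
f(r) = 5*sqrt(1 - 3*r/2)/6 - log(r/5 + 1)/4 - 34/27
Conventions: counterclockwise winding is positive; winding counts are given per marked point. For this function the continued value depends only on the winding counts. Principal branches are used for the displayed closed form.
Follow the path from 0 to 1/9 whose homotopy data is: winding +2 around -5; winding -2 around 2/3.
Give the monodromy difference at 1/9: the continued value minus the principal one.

Continued minus principal equals -pi*i.

The rational part is single-valued and drops out of the difference; each branch term changes only by its own monodromy.
(5/6)*sqrt(1 - r/(2/3)): winding -2 is even, the square root returns to the same sheet, contribution 0.
(-1/4)*log(1 - r/(-5)): each positive loop around -5 adds 2*pi*i to the log, so winding +2 contributes (-1/4)*(2)*2*pi*i = -pi*i.
Summing the contributions at r = 1/9 gives -pi*i.


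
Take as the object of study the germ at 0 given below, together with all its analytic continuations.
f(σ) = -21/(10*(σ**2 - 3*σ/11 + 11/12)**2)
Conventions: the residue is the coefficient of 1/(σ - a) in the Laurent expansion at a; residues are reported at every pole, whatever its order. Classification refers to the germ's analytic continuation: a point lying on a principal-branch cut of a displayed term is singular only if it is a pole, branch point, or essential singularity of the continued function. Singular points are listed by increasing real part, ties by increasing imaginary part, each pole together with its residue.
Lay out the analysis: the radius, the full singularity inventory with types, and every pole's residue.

Denominator factor (σ**2 - 3*σ/11 + 11/12)^2: discriminant -1304/363, complex-conjugate roots (3/22) + ((1/33)*sqrt(978))*i and (3/22) - ((1/33)*sqrt(978))*i; poles of order 2, moduli (1/6)*sqrt(33) and (1/6)*sqrt(33).
The radius of convergence is the smallest modulus among the singular points: (1/6)*sqrt(33).
The factor σ**2 - 3*σ/11 + 11/12 splits as (σ - a)(σ - a') with a = (3/22) - ((1/33)*sqrt(978))*i, a' = (3/22) + ((1/33)*sqrt(978))*i. At the order-2 pole a set g(σ) = (σ - a)^2*f(σ) = [-21/10] / (σ - a')^2.
Order-2 pole: residue = g'(a); g'((3/22) - ((1/33)*sqrt(978))*i) = -((83853/4251040)*sqrt(978))*i, so the residue is -((83853/4251040)*sqrt(978))*i.
The factor σ**2 - 3*σ/11 + 11/12 splits as (σ - a)(σ - a') with a = (3/22) + ((1/33)*sqrt(978))*i, a' = (3/22) - ((1/33)*sqrt(978))*i. At the order-2 pole a set g(σ) = (σ - a)^2*f(σ) = [-21/10] / (σ - a')^2.
Order-2 pole: residue = g'(a); g'((3/22) + ((1/33)*sqrt(978))*i) = ((83853/4251040)*sqrt(978))*i, so the residue is ((83853/4251040)*sqrt(978))*i.
List the singular points by increasing real part (a conjugate pair: the negative imaginary part first).

Radius of convergence at 0: (1/6)*sqrt(33).
At (3/22) - ((1/33)*sqrt(978))*i: a pole of order 2; residue -((83853/4251040)*sqrt(978))*i.
At (3/22) + ((1/33)*sqrt(978))*i: a pole of order 2; residue ((83853/4251040)*sqrt(978))*i.


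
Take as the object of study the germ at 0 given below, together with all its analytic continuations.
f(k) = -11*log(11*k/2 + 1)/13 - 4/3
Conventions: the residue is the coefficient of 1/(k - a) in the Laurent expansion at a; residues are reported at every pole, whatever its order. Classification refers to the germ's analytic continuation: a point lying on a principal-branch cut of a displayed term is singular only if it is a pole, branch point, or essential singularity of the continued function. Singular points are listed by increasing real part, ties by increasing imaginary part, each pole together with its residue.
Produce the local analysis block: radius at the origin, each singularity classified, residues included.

Radius of convergence at 0: 2/11.
At -2/11: a logarithmic branch point.

Branch term (-11/13)*log(1 - k/(-2/11)): its argument vanishes at k = -2/11, a logarithmic branch point, modulus 2/11.
The radius of convergence is the smallest modulus among the singular points: 2/11.


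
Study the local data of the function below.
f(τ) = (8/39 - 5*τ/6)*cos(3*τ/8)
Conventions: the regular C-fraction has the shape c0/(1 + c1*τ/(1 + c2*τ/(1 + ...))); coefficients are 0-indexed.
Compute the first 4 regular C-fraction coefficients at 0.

The regular C-fraction coefficients are [8/39, 65/16, -4243/1040, 9/520].

Taylor coefficients (expand at 0): a_0 = 8/39, a_1 = -5/6, a_2 = -3/208, a_3 = 15/256.
c0 = a_0 = 8/39. Peel one level at a time: if S = 1 + c*τ/S' with S'(0) = 1, then c is the τ-coefficient of S and S' = c*τ/(S - 1).
S_1 = c0/f = 1 + (65/16)*τ + (4243/256)*τ^2 + ...; c1 = 65/16.
S_2 = c1*τ/(S_1 - 1) = 1 + (-4243/1040)*τ + (38187/540800)*τ^2 + ...; c2 = -4243/1040.
S_3 = c2*τ/(S_2 - 1) = 1 + (9/520)*τ + ...; c3 = 9/520.


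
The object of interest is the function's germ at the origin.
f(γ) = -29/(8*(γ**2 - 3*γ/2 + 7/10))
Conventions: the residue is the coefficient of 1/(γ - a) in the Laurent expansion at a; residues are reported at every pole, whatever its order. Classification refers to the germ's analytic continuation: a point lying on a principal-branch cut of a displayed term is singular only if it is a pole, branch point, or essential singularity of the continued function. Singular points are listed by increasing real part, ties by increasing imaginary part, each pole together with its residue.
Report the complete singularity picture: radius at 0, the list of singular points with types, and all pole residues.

Denominator factor (γ**2 - 3*γ/2 + 7/10): discriminant -11/20, complex-conjugate roots (3/4) + ((1/20)*sqrt(55))*i and (3/4) - ((1/20)*sqrt(55))*i; poles of order 1, moduli (1/10)*sqrt(70) and (1/10)*sqrt(70).
The radius of convergence is the smallest modulus among the singular points: (1/10)*sqrt(70).
The factor γ**2 - 3*γ/2 + 7/10 splits as (γ - a)(γ - a') with a = (3/4) - ((1/20)*sqrt(55))*i, a' = (3/4) + ((1/20)*sqrt(55))*i. At the order-1 pole a set g(γ) = (γ - a)*f(γ) = [-29/8] / (γ - a').
Simple pole: residue = g(a) at a = (3/4) - ((1/20)*sqrt(55))*i, which is -((29/44)*sqrt(55))*i.
The factor γ**2 - 3*γ/2 + 7/10 splits as (γ - a)(γ - a') with a = (3/4) + ((1/20)*sqrt(55))*i, a' = (3/4) - ((1/20)*sqrt(55))*i. At the order-1 pole a set g(γ) = (γ - a)*f(γ) = [-29/8] / (γ - a').
Simple pole: residue = g(a) at a = (3/4) + ((1/20)*sqrt(55))*i, which is ((29/44)*sqrt(55))*i.
List the singular points by increasing real part (a conjugate pair: the negative imaginary part first).

Radius of convergence at 0: (1/10)*sqrt(70).
At (3/4) - ((1/20)*sqrt(55))*i: a pole of order 1; residue -((29/44)*sqrt(55))*i.
At (3/4) + ((1/20)*sqrt(55))*i: a pole of order 1; residue ((29/44)*sqrt(55))*i.


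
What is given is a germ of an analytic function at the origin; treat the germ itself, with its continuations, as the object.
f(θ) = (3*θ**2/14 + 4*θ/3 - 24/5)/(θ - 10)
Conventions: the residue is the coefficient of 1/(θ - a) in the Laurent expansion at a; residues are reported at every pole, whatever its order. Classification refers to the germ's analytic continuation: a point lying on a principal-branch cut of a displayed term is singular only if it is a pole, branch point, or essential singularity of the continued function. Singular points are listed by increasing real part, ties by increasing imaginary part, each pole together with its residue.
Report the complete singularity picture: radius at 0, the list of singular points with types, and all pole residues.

Denominator factor (θ - 10): pole of order 1 at 10, modulus 10.
The radius of convergence is the smallest modulus among the singular points: 10.
At the order-1 pole 10 set g(θ) = (θ - (10))*f(θ) = 3*θ**2/14 + 4*θ/3 - 24/5.
Simple pole: residue = g(a) at a = 10, which is 3146/105.

Radius of convergence at 0: 10.
At 10: a pole of order 1; residue 3146/105.


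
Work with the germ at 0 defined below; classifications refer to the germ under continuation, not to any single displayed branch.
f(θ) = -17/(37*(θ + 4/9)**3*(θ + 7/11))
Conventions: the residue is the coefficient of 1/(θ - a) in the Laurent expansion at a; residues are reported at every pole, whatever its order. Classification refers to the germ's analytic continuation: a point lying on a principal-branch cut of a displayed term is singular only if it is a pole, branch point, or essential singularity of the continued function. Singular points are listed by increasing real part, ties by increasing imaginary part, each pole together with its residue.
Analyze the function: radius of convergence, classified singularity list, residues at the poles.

Denominator factor (θ + 7/11): pole of order 1 at -7/11, modulus 7/11.
Denominator factor (θ + 4/9)^3: pole of order 3 at -4/9, modulus 4/9.
The radius of convergence is the smallest modulus among the singular points: 4/9.
At the order-1 pole -7/11 set g(θ) = (θ - (-7/11))*f(θ) = -17/(37*(θ + 4/9)**3).
Simple pole: residue = g(a) at a = -7/11, which is 16495083/253783.
At the order-3 pole -4/9 set g(θ) = (θ - (-4/9))^3*f(θ) = -17/(37*(θ + 7/11)).
Order-3 pole: residue = g''(a)/2; g''(-4/9) = -32990166/253783, so the residue is -16495083/253783.
List the singular points by increasing real part (a conjugate pair: the negative imaginary part first).

Radius of convergence at 0: 4/9.
At -7/11: a pole of order 1; residue 16495083/253783.
At -4/9: a pole of order 3; residue -16495083/253783.


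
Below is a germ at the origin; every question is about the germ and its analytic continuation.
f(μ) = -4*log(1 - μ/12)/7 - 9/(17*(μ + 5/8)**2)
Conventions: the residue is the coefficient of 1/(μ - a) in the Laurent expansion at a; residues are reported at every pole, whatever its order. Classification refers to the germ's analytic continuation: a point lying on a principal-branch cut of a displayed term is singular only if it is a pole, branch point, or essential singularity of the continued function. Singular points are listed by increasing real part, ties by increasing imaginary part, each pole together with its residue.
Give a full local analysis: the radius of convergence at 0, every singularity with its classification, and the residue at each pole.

Radius of convergence at 0: 5/8.
At -5/8: a pole of order 2; residue 0.
At 12: a logarithmic branch point.

Denominator factor (μ + 5/8)^2: pole of order 2 at -5/8, modulus 5/8.
Branch term (-4/7)*log(1 - μ/(12)): its argument vanishes at μ = 12, a logarithmic branch point, modulus 12.
The radius of convergence is the smallest modulus among the singular points: 5/8.
The branch term is analytic at -5/8 and contributes nothing to the residue; only the rational part matters.
At the order-2 pole -5/8 set g(μ) = (μ - (-5/8))^2*(rational part) = -9/17.
Order-2 pole: residue = g'(a); g'(-5/8) = 0, so the residue is 0.
List the singular points by increasing real part (a conjugate pair: the negative imaginary part first).
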